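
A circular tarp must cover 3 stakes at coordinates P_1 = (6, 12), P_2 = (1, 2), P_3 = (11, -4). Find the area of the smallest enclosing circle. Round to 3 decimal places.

Side lengths²: P_1P_2² = 125, P_1P_3² = 281, P_2P_3² = 136.
Since P_1P_3² = 281 ≥ 136 + 125 = 261, the angle opposite P_1P_3 is not acute, so the smallest enclosing circle has P_1P_3 as diameter.
Centre = midpoint of P_1P_3 = (8.5, 4), r² = 281/4 = 70.25.
Area = π·r² = π·70.25 ≈ 220.697.

220.697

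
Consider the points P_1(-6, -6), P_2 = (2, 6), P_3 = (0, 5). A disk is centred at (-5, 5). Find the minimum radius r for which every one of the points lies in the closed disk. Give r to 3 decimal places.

11.045

The required radius is the distance from (-5, 5) to the farthest point.
Squared distances: 122, 50, 25.
Maximum is 122, attained at P_1.
r = √122 ≈ 11.045.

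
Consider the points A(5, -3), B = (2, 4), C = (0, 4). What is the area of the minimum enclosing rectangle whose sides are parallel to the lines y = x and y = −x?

24

In coordinates u = x + y, v = x − y the rectangle is axis-aligned; the map (x,y)→(u,v) scales areas by 2.
u-values: 2, 6, 4; range = 6 − 2 = 4.
v-values: 8, -2, -4; range = 8 − (-4) = 12.
Area = (4 × 12) / 2 = 24.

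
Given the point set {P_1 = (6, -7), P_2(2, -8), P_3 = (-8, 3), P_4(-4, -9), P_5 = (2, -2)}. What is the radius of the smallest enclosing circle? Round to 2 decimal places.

8.60

The farthest pair is P_1–P_3 with squared distance 296. The circle on this segment as diameter has centre (-1, -2) and r² = 296/4 = 74.
Check P_2: distance² to centre = 45 ≤ 74, so it lies inside.
All remaining points lie in this disk, and no smaller disk contains both endpoints, so this is the minimum enclosing circle.
r = √74 ≈ 8.60.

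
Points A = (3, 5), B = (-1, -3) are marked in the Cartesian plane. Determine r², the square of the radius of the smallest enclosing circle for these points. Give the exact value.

The smallest circle enclosing two points has them as diameter endpoints.
Centre = midpoint = (1, 1); r² = |AB|²/4 = 80/4 = 20.

20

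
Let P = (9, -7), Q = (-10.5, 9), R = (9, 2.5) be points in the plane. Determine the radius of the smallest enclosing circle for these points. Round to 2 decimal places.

Side lengths²: PQ² = 636.25, PR² = 90.25, QR² = 422.5.
Since PQ² = 636.25 ≥ 422.5 + 90.25 = 512.75, the angle opposite PQ is not acute, so the smallest enclosing circle has PQ as diameter.
Centre = midpoint of PQ = (-0.75, 1), r² = 636.25/4 = 159.0625.
r = √(159.0625) ≈ 12.61.

12.61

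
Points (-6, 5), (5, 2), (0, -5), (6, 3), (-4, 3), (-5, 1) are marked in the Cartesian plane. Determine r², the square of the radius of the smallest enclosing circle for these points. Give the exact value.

By Welzl's lemma the MEC is supported by two points (diametrically opposite) or three points (on a circumcircle).
The minimum enclosing circle is determined by three boundary points: (-6, 5), (0, -5), (6, 3).
Their circumcentre is (-11/27, 14/9) with r² = 31450/729.
The farthest remaining point (5, 2) is at distance² 21460/729 ≤ 31450/729.

31450/729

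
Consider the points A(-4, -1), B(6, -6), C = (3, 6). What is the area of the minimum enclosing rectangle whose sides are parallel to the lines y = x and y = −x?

In coordinates u = x + y, v = x − y the rectangle is axis-aligned; the map (x,y)→(u,v) scales areas by 2.
u-values: -5, 0, 9; range = 9 − (-5) = 14.
v-values: -3, 12, -3; range = 12 − (-3) = 15.
Area = (14 × 15) / 2 = 105.

105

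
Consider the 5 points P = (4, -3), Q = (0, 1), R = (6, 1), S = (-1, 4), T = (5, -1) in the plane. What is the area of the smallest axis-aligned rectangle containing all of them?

x ranges over [-1, 6], width 7.
y ranges over [-3, 4], height 7.
Area = 7 × 7 = 49.

49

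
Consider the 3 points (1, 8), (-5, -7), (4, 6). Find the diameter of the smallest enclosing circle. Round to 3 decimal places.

16.158

Call the three points A, B, C in the order given.
Side lengths²: AB² = 261, AC² = 13, BC² = 250.
Since AB² = 261 < 250 + 13 = 263, the triangle is acute, so the smallest enclosing circle is the circumcircle.
Circumcentre = (-71/38, 17/38), r² = 47125/722.
Diameter = 2r = 2√(47125/722) ≈ 16.158.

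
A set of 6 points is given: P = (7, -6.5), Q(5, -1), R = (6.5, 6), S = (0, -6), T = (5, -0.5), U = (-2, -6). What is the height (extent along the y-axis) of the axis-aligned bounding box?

12.5

max y = 6, min y = -6.5, so height = 12.5.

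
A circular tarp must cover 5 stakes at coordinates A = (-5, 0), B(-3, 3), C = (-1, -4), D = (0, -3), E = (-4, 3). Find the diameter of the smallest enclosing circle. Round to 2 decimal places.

7.62

The farthest pair is C–E with squared distance 58. The circle on this segment as diameter has centre (-2.5, -0.5) and r² = 58/4 = 14.5.
Check A: distance² to centre = 6.5 ≤ 14.5, so it lies inside.
All remaining points lie in this disk, and no smaller disk contains both endpoints, so this is the minimum enclosing circle.
Diameter = 2r = 2√(14.5) ≈ 7.62.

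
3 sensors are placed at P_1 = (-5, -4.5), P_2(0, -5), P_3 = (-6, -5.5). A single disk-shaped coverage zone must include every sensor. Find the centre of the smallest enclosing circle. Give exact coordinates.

Side lengths²: P_1P_2² = 25.25, P_1P_3² = 2, P_2P_3² = 36.25.
Since P_2P_3² = 36.25 ≥ 25.25 + 2 = 27.25, the angle opposite P_2P_3 is not acute, so the smallest enclosing circle has P_2P_3 as diameter.
Centre = midpoint of P_2P_3 = (-3, -5.25), r² = 36.25/4 = 9.0625.
Centre = (-3, -5.25).

(-3, -5.25)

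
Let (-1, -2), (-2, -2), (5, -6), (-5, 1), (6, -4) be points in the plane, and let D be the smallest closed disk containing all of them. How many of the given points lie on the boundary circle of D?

A smallest enclosing disk is always determined by at most three of the input points on its boundary.
The minimum enclosing circle is determined by three boundary points: (5, -6), (-5, 1), (6, -4).
Their circumcentre is (7/54, -125/54) with r² = 54385/1458.
The farthest remaining point (-2, -2) is at distance² 6757/1458 ≤ 54385/1458.
The points at distance exactly r from the centre are (5, -6), (-5, 1), (6, -4) — 3 points.

3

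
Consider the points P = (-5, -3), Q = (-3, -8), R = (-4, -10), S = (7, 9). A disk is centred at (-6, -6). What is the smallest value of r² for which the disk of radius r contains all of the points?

The required radius is the distance from (-6, -6) to the farthest point.
Squared distances: 10, 13, 20, 394.
Maximum is 394, attained at S.

394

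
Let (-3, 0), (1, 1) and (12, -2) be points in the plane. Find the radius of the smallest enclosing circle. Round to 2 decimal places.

Call the three points A, B, C in the order given.
Side lengths²: AB² = 17, AC² = 229, BC² = 130.
Since AC² = 229 ≥ 130 + 17 = 147, the angle opposite AC is not acute, so the smallest enclosing circle has AC as diameter.
Centre = midpoint of AC = (4.5, -1), r² = 229/4 = 57.25.
r = √(57.25) ≈ 7.57.

7.57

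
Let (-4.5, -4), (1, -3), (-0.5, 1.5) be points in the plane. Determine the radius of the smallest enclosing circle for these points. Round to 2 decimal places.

Call the three points A, B, C in the order given.
Side lengths²: AB² = 31.25, AC² = 46.25, BC² = 22.5.
Since AC² = 46.25 < 31.25 + 22.5 = 53.75, the triangle is acute, so the smallest enclosing circle is the circumcircle.
Circumcentre = (-59/28, -43/28), r² = 4625/392.
r = √(4625/392) ≈ 3.43.

3.43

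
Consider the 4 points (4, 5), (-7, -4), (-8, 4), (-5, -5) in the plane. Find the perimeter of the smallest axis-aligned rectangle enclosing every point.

Width = max x − min x = 4 − (-8) = 12.
Height = max y − min y = 5 − (-5) = 10.
Perimeter = 2(12 + 10) = 44.

44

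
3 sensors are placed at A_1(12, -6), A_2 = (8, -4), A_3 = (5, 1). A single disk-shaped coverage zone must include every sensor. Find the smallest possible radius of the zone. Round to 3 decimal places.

4.950

Side lengths²: A_1A_2² = 20, A_1A_3² = 98, A_2A_3² = 34.
Since A_1A_3² = 98 ≥ 34 + 20 = 54, the angle opposite A_1A_3 is not acute, so the smallest enclosing circle has A_1A_3 as diameter.
Centre = midpoint of A_1A_3 = (8.5, -2.5), r² = 98/4 = 24.5.
r = √(24.5) ≈ 4.950.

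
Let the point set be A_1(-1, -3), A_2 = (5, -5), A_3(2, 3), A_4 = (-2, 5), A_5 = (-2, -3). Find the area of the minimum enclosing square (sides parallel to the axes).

100

The bounding box has width 7 and height 10.
An axis-aligned square enclosing the set must have side ≥ max(width, height).
So the minimum side is max(7, 10) = 10.
Area = 10² = 100.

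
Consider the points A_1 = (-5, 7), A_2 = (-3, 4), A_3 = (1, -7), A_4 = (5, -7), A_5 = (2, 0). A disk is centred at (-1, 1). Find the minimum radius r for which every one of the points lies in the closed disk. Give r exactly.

The required radius is the distance from (-1, 1) to the farthest point.
Squared distances: 52, 13, 68, 100, 10.
Maximum is 100, attained at A_4.
r = √100 = 10.

10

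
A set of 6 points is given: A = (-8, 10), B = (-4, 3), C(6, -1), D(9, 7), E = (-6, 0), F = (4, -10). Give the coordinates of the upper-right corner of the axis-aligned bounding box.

x-range [-8, 9], y-range [-10, 10].
The upper-right corner is (9, 10).

(9, 10)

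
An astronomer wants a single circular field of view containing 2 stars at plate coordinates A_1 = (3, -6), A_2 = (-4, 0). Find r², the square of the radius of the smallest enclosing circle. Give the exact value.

21.25

The smallest circle enclosing two points has them as diameter endpoints.
Centre = midpoint = (-0.5, -3); r² = |A_1A_2|²/4 = 85/4 = 21.25.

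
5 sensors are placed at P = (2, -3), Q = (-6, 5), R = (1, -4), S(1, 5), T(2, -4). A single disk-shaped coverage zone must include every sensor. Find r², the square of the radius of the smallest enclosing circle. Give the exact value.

A smallest enclosing disk is always determined by at most three of the input points on its boundary.
The farthest pair is Q–T with squared distance 145. The circle on this segment as diameter has centre (-2, 0.5) and r² = 145/4 = 36.25.
Check P: distance² to centre = 28.25 ≤ 36.25, so it lies inside.
All remaining points lie in this disk, and no smaller disk contains both endpoints, so this is the minimum enclosing circle.

36.25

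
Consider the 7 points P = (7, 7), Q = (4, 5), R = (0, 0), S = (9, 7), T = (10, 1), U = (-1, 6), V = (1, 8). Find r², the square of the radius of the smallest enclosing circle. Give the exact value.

36.5

A smallest enclosing disk is always determined by at most three of the input points on its boundary.
The farthest pair is T–U with squared distance 146. The circle on this segment as diameter has centre (4.5, 3.5) and r² = 146/4 = 36.5.
Check P: distance² to centre = 18.5 ≤ 36.5, so it lies inside.
All remaining points lie in this disk, and no smaller disk contains both endpoints, so this is the minimum enclosing circle.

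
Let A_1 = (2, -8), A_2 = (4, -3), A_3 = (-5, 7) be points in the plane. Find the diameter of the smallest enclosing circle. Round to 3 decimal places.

Side lengths²: A_1A_2² = 29, A_1A_3² = 274, A_2A_3² = 181.
Since A_1A_3² = 274 ≥ 181 + 29 = 210, the angle opposite A_1A_3 is not acute, so the smallest enclosing circle has A_1A_3 as diameter.
Centre = midpoint of A_1A_3 = (-1.5, -0.5), r² = 274/4 = 68.5.
Diameter = 2r = 2√(68.5) ≈ 16.553.

16.553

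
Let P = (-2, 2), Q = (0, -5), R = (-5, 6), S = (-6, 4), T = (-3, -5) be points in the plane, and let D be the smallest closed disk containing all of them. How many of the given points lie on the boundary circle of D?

The minimum enclosing circle of a finite set is fixed by two of the points (as a diameter) or three (as a circumcircle).
The farthest pair is Q–R with squared distance 146. The circle on this segment as diameter has centre (-2.5, 0.5) and r² = 146/4 = 36.5.
Check P: distance² to centre = 2.5 ≤ 36.5, so it lies inside.
All remaining points lie in this disk, and no smaller disk contains both endpoints, so this is the minimum enclosing circle.
The points at distance exactly r from the centre are Q, R — 2 points.

2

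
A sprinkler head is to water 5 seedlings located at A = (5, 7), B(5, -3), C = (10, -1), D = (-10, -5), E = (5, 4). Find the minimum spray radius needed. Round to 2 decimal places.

The minimum enclosing circle is determined by three boundary points: A, C, D.
Their circumcentre is (-7/30, -11/6) with r² = 47437/450.
The farthest remaining point E is at distance² 27637/450 ≤ 47437/450.
r = √(47437/450) ≈ 10.27.

10.27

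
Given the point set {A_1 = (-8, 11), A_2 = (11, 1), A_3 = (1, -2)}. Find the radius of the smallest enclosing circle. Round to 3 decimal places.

10.735

Side lengths²: A_1A_2² = 461, A_1A_3² = 250, A_2A_3² = 109.
Since A_1A_2² = 461 ≥ 250 + 109 = 359, the angle opposite A_1A_2 is not acute, so the smallest enclosing circle has A_1A_2 as diameter.
Centre = midpoint of A_1A_2 = (1.5, 6), r² = 461/4 = 115.25.
r = √(115.25) ≈ 10.735.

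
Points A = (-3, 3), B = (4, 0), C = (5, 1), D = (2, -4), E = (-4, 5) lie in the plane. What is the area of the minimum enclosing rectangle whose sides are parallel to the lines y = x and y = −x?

60

In coordinates u = x + y, v = x − y the rectangle is axis-aligned; the map (x,y)→(u,v) scales areas by 2.
u-values: 0, 4, 6, -2, 1; range = 6 − (-2) = 8.
v-values: -6, 4, 4, 6, -9; range = 6 − (-9) = 15.
Area = (8 × 15) / 2 = 60.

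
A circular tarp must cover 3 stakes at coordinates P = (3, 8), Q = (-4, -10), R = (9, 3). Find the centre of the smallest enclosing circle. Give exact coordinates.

Side lengths²: PQ² = 373, PR² = 61, QR² = 338.
Since PQ² = 373 < 338 + 61 = 399, the triangle is acute, so the smallest enclosing circle is the circumcircle.
Circumcentre = (7/22, -29/22), r² = 22753/242.
Centre = (7/22, -29/22).

(7/22, -29/22)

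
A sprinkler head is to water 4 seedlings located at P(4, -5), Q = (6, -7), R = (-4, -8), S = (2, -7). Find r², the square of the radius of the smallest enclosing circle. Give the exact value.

The farthest pair is Q–R with squared distance 101. The circle on this segment as diameter has centre (1, -7.5) and r² = 101/4 = 25.25.
Check P: distance² to centre = 15.25 ≤ 25.25, so it lies inside.
All remaining points lie in this disk, and no smaller disk contains both endpoints, so this is the minimum enclosing circle.

25.25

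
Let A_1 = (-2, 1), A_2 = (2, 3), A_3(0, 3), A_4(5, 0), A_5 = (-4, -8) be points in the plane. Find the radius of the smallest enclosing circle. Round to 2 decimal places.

The minimum enclosing circle is determined by three boundary points: A_2, A_4, A_5.
Their circumcentre is (-23/34, -91/34) with r² = 22765/578.
The farthest remaining point A_3 is at distance² 18889/578 ≤ 22765/578.
r = √(22765/578) ≈ 6.28.

6.28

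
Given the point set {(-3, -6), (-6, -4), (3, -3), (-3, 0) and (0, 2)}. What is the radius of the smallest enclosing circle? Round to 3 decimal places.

4.667

By Welzl's lemma the MEC is supported by two points (diametrically opposite) or three points (on a circumcircle).
The minimum enclosing circle is determined by three boundary points: (-6, -4), (3, -3), (0, 2).
Their circumcentre is (-1.625, -2.375) with r² = 21.78125.
The farthest remaining point (-3, -6) is at distance² 15.03125 ≤ 21.78125.
r = √(21.78125) ≈ 4.667.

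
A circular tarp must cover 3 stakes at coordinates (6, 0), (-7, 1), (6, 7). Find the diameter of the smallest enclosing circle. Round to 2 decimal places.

14.36

Call the three points A, B, C in the order given.
Side lengths²: AB² = 170, AC² = 49, BC² = 205.
Since BC² = 205 < 170 + 49 = 219, the triangle is acute, so the smallest enclosing circle is the circumcircle.
Circumcentre = (-7/26, 3.5), r² = 17425/338.
Diameter = 2r = 2√(17425/338) ≈ 14.36.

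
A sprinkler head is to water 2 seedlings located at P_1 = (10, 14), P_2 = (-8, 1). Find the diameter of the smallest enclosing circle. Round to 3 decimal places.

The smallest circle enclosing two points has them as diameter endpoints.
Centre = midpoint = (1, 7.5); r² = |P_1P_2|²/4 = 493/4 = 123.25.
Diameter = 2r = 2√(123.25) ≈ 22.204.

22.204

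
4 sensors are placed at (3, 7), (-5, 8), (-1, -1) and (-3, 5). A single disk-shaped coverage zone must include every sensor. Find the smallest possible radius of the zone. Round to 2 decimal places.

The minimum enclosing circle is determined by three boundary points: (3, 7), (-5, 8), (-1, -1).
Their circumcentre is (-24/17, 143/34) with r² = 31525/1156.
The farthest remaining point (-3, 5) is at distance² 3645/1156 ≤ 31525/1156.
r = √(31525/1156) ≈ 5.22.

5.22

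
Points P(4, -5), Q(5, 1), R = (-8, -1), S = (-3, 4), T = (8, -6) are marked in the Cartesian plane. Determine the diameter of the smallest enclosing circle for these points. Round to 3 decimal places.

16.763

The farthest pair is R–T with squared distance 281. The circle on this segment as diameter has centre (0, -3.5) and r² = 281/4 = 70.25.
Check P: distance² to centre = 18.25 ≤ 70.25, so it lies inside.
All remaining points lie in this disk, and no smaller disk contains both endpoints, so this is the minimum enclosing circle.
Diameter = 2r = 2√(70.25) ≈ 16.763.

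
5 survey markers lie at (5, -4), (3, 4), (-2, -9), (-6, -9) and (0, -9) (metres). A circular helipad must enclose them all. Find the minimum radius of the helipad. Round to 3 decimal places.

7.906

By Welzl's lemma the MEC is supported by two points (diametrically opposite) or three points (on a circumcircle).
The farthest pair is (3, 4)–(-6, -9) with squared distance 250. The circle on this segment as diameter has centre (-1.5, -2.5) and r² = 250/4 = 62.5.
Check (5, -4): distance² to centre = 44.5 ≤ 62.5, so it lies inside.
All remaining points lie in this disk, and no smaller disk contains both endpoints, so this is the minimum enclosing circle.
r = √(62.5) ≈ 7.906.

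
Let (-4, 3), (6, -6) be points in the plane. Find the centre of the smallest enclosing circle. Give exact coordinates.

The smallest circle enclosing two points has them as diameter endpoints.
Centre = midpoint = (1, -1.5); r² = |(-4, 3)−(6, -6)|²/4 = 181/4 = 45.25.
Centre = (1, -1.5).

(1, -1.5)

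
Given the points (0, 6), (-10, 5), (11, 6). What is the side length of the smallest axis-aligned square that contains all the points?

The bounding box has width 21 and height 1.
An axis-aligned square enclosing the set must have side ≥ max(width, height).
So the minimum side is max(21, 1) = 21.

21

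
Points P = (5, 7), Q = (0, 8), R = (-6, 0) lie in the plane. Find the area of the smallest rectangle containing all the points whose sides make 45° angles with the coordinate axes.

54

In coordinates u = x + y, v = x − y the rectangle is axis-aligned; the map (x,y)→(u,v) scales areas by 2.
u-values: 12, 8, -6; range = 12 − (-6) = 18.
v-values: -2, -8, -6; range = -2 − (-8) = 6.
Area = (18 × 6) / 2 = 54.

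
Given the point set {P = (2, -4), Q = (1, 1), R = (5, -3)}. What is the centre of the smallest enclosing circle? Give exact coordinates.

(2.75, -1.25)

Side lengths²: PQ² = 26, PR² = 10, QR² = 32.
Since QR² = 32 < 26 + 10 = 36, the triangle is acute, so the smallest enclosing circle is the circumcircle.
Circumcentre = (2.75, -1.25), r² = 8.125.
Centre = (2.75, -1.25).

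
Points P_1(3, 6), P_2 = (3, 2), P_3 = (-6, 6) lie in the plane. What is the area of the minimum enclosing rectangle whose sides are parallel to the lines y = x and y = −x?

58.5

In coordinates u = x + y, v = x − y the rectangle is axis-aligned; the map (x,y)→(u,v) scales areas by 2.
u-values: 9, 5, 0; range = 9 − 0 = 9.
v-values: -3, 1, -12; range = 1 − (-12) = 13.
Area = (9 × 13) / 2 = 58.5.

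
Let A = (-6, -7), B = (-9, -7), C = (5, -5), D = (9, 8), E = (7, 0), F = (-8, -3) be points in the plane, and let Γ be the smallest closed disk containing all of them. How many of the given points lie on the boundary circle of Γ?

A smallest enclosing disk is always determined by at most three of the input points on its boundary.
The farthest pair is B–D with squared distance 549. The circle on this segment as diameter has centre (0, 0.5) and r² = 549/4 = 137.25.
Check A: distance² to centre = 92.25 ≤ 137.25, so it lies inside.
All remaining points lie in this disk, and no smaller disk contains both endpoints, so this is the minimum enclosing circle.
The points at distance exactly r from the centre are B, D — 2 points.

2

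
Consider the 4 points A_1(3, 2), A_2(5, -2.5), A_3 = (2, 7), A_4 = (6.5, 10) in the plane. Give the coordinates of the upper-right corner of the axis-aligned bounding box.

x-range [2, 6.5], y-range [-2.5, 10].
The upper-right corner is (6.5, 10).

(6.5, 10)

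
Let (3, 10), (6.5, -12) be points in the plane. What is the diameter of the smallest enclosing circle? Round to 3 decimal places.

22.277

The smallest circle enclosing two points has them as diameter endpoints.
Centre = midpoint = (4.75, -1); r² = |(3, 10)−(6.5, -12)|²/4 = 496.25/4 = 124.0625.
Diameter = 2r = 2√(124.0625) ≈ 22.277.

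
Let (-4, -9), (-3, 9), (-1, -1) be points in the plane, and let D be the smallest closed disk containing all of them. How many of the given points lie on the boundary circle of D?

Call the three points A, B, C in the order given.
Side lengths²: AB² = 325, AC² = 73, BC² = 104.
Since AB² = 325 ≥ 104 + 73 = 177, the angle opposite AB is not acute, so the smallest enclosing circle has AB as diameter.
Centre = midpoint of AB = (-3.5, 0), r² = 325/4 = 81.25.
The points at distance exactly r from the centre are (-4, -9), (-3, 9) — 2 points.

2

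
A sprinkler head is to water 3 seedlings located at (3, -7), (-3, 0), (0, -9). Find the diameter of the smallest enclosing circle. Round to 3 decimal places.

9.556

Call the three points A, B, C in the order given.
Side lengths²: AB² = 85, AC² = 13, BC² = 90.
Since BC² = 90 < 85 + 13 = 98, the triangle is acute, so the smallest enclosing circle is the circumcircle.
Circumcentre = (-21/22, -95/22), r² = 5525/242.
Diameter = 2r = 2√(5525/242) ≈ 9.556.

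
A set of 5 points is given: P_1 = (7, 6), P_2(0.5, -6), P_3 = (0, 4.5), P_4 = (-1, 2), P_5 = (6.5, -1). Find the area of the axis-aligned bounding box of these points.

96

x ranges over [-1, 7], width 8.
y ranges over [-6, 6], height 12.
Area = 8 × 12 = 96.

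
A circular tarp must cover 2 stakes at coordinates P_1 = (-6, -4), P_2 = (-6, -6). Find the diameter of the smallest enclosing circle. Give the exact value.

The smallest circle enclosing two points has them as diameter endpoints.
Centre = midpoint = (-6, -5); r² = |P_1P_2|²/4 = 4/4 = 1.
Diameter = 2r = 2√1 = 2.

2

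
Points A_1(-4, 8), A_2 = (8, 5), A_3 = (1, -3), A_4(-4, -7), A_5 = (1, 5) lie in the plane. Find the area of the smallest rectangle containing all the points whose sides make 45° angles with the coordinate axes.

In coordinates u = x + y, v = x − y the rectangle is axis-aligned; the map (x,y)→(u,v) scales areas by 2.
u-values: 4, 13, -2, -11, 6; range = 13 − (-11) = 24.
v-values: -12, 3, 4, 3, -4; range = 4 − (-12) = 16.
Area = (24 × 16) / 2 = 192.

192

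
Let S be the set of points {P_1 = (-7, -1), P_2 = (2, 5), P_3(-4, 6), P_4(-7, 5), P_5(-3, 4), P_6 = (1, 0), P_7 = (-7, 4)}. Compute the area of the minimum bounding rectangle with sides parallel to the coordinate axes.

63

x ranges over [-7, 2], width 9.
y ranges over [-1, 6], height 7.
Area = 9 × 7 = 63.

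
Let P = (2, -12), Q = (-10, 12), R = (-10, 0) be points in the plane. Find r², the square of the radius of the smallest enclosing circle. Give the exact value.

180

Side lengths²: PQ² = 720, PR² = 288, QR² = 144.
Since PQ² = 720 ≥ 288 + 144 = 432, the angle opposite PQ is not acute, so the smallest enclosing circle has PQ as diameter.
Centre = midpoint of PQ = (-4, 0), r² = 720/4 = 180.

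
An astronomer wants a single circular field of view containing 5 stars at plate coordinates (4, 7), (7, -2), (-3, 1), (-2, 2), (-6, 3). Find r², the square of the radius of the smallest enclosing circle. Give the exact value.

14065/289

The minimum enclosing circle of a finite set is fixed by two of the points (as a diameter) or three (as a circumcircle).
The minimum enclosing circle is determined by three boundary points: (4, 7), (7, -2), (-6, 3).
Their circumcentre is (11/17, 15/17) with r² = 14065/289.
The farthest remaining point (-3, 1) is at distance² 3848/289 ≤ 14065/289.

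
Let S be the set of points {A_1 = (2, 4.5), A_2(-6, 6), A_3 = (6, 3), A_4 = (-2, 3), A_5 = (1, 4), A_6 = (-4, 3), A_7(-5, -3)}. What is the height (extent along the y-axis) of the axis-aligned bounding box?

max y = 6, min y = -3, so height = 9.

9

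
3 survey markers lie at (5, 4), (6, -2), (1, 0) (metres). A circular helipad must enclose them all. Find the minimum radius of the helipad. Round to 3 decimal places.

3.309

Call the three points A, B, C in the order given.
Side lengths²: AB² = 37, AC² = 32, BC² = 29.
Since AB² = 37 < 32 + 29 = 61, the triangle is acute, so the smallest enclosing circle is the circumcircle.
Circumcentre = (59/14, 11/14), r² = 1073/98.
r = √(1073/98) ≈ 3.309.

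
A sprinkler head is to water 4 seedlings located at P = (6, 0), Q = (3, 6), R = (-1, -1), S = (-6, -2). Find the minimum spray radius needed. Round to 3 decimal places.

6.299

The minimum enclosing circle is determined by three boundary points: P, Q, S.
Their circumcentre is (-7/26, 8/13) with r² = 26825/676.
The farthest remaining point R is at distance² 2125/676 ≤ 26825/676.
r = √(26825/676) ≈ 6.299.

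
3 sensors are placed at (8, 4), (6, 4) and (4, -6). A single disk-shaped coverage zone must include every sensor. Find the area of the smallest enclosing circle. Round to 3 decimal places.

91.106

Call the three points A, B, C in the order given.
Side lengths²: AB² = 4, AC² = 116, BC² = 104.
Since AC² = 116 ≥ 104 + 4 = 108, the angle opposite AC is not acute, so the smallest enclosing circle has AC as diameter.
Centre = midpoint of AC = (6, -1), r² = 116/4 = 29.
Area = π·r² = π·29 ≈ 91.106.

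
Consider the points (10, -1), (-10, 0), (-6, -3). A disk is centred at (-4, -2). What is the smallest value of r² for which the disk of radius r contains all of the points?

197

The required radius is the distance from (-4, -2) to the farthest point.
Squared distances: 197, 40, 5.
Maximum is 197, attained at (10, -1).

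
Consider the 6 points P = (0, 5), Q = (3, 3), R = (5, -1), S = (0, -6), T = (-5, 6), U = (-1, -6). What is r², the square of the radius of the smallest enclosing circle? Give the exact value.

A smallest enclosing disk is always determined by at most three of the input points on its boundary.
The minimum enclosing circle is determined by three boundary points: R, S, T.
Their circumcentre is (-49/34, 15/34) with r² = 25181/578.
The farthest remaining point U is at distance² 24093/578 ≤ 25181/578.

25181/578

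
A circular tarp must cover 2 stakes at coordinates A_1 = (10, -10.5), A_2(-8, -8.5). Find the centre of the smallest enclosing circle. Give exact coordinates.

The smallest circle enclosing two points has them as diameter endpoints.
Centre = midpoint = (1, -9.5); r² = |A_1A_2|²/4 = 328/4 = 82.
Centre = (1, -9.5).

(1, -9.5)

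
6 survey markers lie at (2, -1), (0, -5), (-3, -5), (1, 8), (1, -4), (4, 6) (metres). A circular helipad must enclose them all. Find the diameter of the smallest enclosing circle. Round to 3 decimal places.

By Welzl's lemma the MEC is supported by two points (diametrically opposite) or three points (on a circumcircle).
The farthest pair is (-3, -5)–(1, 8) with squared distance 185. The circle on this segment as diameter has centre (-1, 1.5) and r² = 185/4 = 46.25.
Check (2, -1): distance² to centre = 15.25 ≤ 46.25, so it lies inside.
All remaining points lie in this disk, and no smaller disk contains both endpoints, so this is the minimum enclosing circle.
Diameter = 2r = 2√(46.25) ≈ 13.601.

13.601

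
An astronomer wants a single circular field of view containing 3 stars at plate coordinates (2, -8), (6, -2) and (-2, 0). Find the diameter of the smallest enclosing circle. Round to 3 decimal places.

Call the three points A, B, C in the order given.
Side lengths²: AB² = 52, AC² = 80, BC² = 68.
Since AC² = 80 < 68 + 52 = 120, the triangle is acute, so the smallest enclosing circle is the circumcircle.
Circumcentre = (10/7, -23/7), r² = 1105/49.
Diameter = 2r = 2√(1105/49) ≈ 9.498.

9.498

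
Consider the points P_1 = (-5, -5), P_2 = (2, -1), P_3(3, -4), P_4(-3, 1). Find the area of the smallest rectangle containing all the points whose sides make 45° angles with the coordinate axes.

In coordinates u = x + y, v = x − y the rectangle is axis-aligned; the map (x,y)→(u,v) scales areas by 2.
u-values: -10, 1, -1, -2; range = 1 − (-10) = 11.
v-values: 0, 3, 7, -4; range = 7 − (-4) = 11.
Area = (11 × 11) / 2 = 60.5.

60.5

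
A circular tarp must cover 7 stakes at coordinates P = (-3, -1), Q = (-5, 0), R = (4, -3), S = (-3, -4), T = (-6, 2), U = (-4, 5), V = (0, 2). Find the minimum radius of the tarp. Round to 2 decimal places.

A smallest enclosing disk is always determined by at most three of the input points on its boundary.
The minimum enclosing circle is determined by three boundary points: R, T, U.
Their circumcentre is (-0.5, 0.5) with r² = 32.5.
The farthest remaining point S is at distance² 26.5 ≤ 32.5.
r = √(32.5) ≈ 5.70.

5.70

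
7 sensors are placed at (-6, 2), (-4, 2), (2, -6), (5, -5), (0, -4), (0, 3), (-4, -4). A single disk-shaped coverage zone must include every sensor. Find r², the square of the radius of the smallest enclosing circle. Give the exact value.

42.5

The farthest pair is (-6, 2)–(5, -5) with squared distance 170. The circle on this segment as diameter has centre (-0.5, -1.5) and r² = 170/4 = 42.5.
Check (-4, 2): distance² to centre = 24.5 ≤ 42.5, so it lies inside.
All remaining points lie in this disk, and no smaller disk contains both endpoints, so this is the minimum enclosing circle.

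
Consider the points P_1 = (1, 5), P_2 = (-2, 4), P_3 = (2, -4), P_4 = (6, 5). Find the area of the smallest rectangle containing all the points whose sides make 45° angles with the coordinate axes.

78

In coordinates u = x + y, v = x − y the rectangle is axis-aligned; the map (x,y)→(u,v) scales areas by 2.
u-values: 6, 2, -2, 11; range = 11 − (-2) = 13.
v-values: -4, -6, 6, 1; range = 6 − (-6) = 12.
Area = (13 × 12) / 2 = 78.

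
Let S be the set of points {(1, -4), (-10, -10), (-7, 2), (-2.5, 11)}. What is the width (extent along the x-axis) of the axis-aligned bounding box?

max x = 1, min x = -10, so width = 11.

11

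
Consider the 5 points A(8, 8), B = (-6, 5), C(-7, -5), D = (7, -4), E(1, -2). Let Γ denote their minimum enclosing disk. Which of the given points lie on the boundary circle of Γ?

The farthest pair is A–C with squared distance 394. The circle on this segment as diameter has centre (0.5, 1.5) and r² = 394/4 = 98.5.
Check B: distance² to centre = 54.5 ≤ 98.5, so it lies inside.
All remaining points lie in this disk, and no smaller disk contains both endpoints, so this is the minimum enclosing circle.
The points at distance exactly r from the centre are A, C — 2 points.

A, C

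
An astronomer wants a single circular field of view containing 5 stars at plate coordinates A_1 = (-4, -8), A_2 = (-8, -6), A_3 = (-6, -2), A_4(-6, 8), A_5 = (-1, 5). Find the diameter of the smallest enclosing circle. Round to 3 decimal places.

16.125

A smallest enclosing disk is always determined by at most three of the input points on its boundary.
The farthest pair is A_1–A_4 with squared distance 260. The circle on this segment as diameter has centre (-5, 0) and r² = 260/4 = 65.
Check A_2: distance² to centre = 45 ≤ 65, so it lies inside.
All remaining points lie in this disk, and no smaller disk contains both endpoints, so this is the minimum enclosing circle.
Diameter = 2r = 2√65 ≈ 16.125.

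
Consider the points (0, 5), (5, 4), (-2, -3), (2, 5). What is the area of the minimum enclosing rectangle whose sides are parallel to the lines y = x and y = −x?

42

In coordinates u = x + y, v = x − y the rectangle is axis-aligned; the map (x,y)→(u,v) scales areas by 2.
u-values: 5, 9, -5, 7; range = 9 − (-5) = 14.
v-values: -5, 1, 1, -3; range = 1 − (-5) = 6.
Area = (14 × 6) / 2 = 42.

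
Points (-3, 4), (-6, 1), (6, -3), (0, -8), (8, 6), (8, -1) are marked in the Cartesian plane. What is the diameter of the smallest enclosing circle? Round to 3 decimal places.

16.621

The minimum enclosing circle of a finite set is fixed by two of the points (as a diameter) or three (as a circumcircle).
The minimum enclosing circle is determined by three boundary points: (-6, 1), (0, -8), (8, 6).
Their circumcentre is (2.25, 0) with r² = 69.0625.
The farthest remaining point (-3, 4) is at distance² 43.5625 ≤ 69.0625.
Diameter = 2r = 2√(69.0625) ≈ 16.621.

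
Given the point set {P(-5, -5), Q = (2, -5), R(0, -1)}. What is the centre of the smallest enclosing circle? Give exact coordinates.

Side lengths²: PQ² = 49, PR² = 41, QR² = 20.
Since PQ² = 49 < 41 + 20 = 61, the triangle is acute, so the smallest enclosing circle is the circumcircle.
Circumcentre = (-1.5, -4.25), r² = 12.8125.
Centre = (-1.5, -4.25).

(-1.5, -4.25)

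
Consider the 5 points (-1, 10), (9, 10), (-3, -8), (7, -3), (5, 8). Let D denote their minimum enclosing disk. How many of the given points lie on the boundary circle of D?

2

By Welzl's lemma the MEC is supported by two points (diametrically opposite) or three points (on a circumcircle).
The farthest pair is (9, 10)–(-3, -8) with squared distance 468. The circle on this segment as diameter has centre (3, 1) and r² = 468/4 = 117.
Check (-1, 10): distance² to centre = 97 ≤ 117, so it lies inside.
All remaining points lie in this disk, and no smaller disk contains both endpoints, so this is the minimum enclosing circle.
The points at distance exactly r from the centre are (9, 10), (-3, -8) — 2 points.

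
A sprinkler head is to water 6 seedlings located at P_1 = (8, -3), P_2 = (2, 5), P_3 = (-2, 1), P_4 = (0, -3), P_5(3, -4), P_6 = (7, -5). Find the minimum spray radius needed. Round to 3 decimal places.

5.701

The minimum enclosing circle of a finite set is fixed by two of the points (as a diameter) or three (as a circumcircle).
The minimum enclosing circle is determined by three boundary points: P_2, P_3, P_6.
Their circumcentre is (3.5, -0.5) with r² = 32.5.
The farthest remaining point P_1 is at distance² 26.5 ≤ 32.5.
r = √(32.5) ≈ 5.701.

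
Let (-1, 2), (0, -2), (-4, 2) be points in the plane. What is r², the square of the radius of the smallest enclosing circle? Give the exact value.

8

Call the three points A, B, C in the order given.
Side lengths²: AB² = 17, AC² = 9, BC² = 32.
Since BC² = 32 ≥ 17 + 9 = 26, the angle opposite BC is not acute, so the smallest enclosing circle has BC as diameter.
Centre = midpoint of BC = (-2, 0), r² = 32/4 = 8.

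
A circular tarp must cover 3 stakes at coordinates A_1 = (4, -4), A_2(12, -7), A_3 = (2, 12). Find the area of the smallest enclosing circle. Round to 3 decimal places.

362.069

Side lengths²: A_1A_2² = 73, A_1A_3² = 260, A_2A_3² = 461.
Since A_2A_3² = 461 ≥ 260 + 73 = 333, the angle opposite A_2A_3 is not acute, so the smallest enclosing circle has A_2A_3 as diameter.
Centre = midpoint of A_2A_3 = (7, 2.5), r² = 461/4 = 115.25.
Area = π·r² = π·115.25 ≈ 362.069.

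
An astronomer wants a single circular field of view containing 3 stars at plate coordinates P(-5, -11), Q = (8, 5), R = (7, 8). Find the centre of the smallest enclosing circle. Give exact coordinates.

(1, -1.5)

Side lengths²: PQ² = 425, PR² = 505, QR² = 10.
Since PR² = 505 ≥ 425 + 10 = 435, the angle opposite PR is not acute, so the smallest enclosing circle has PR as diameter.
Centre = midpoint of PR = (1, -1.5), r² = 505/4 = 126.25.
Centre = (1, -1.5).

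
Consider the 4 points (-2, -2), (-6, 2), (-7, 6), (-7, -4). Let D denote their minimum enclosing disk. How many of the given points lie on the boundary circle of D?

By Welzl's lemma the MEC is supported by two points (diametrically opposite) or three points (on a circumcircle).
The minimum enclosing circle is determined by three boundary points: (-2, -2), (-7, 6), (-7, -4).
Their circumcentre is (-6.1, 1) with r² = 25.81.
The farthest remaining point (-6, 2) is at distance² 1.01 ≤ 25.81.
The points at distance exactly r from the centre are (-2, -2), (-7, 6), (-7, -4) — 3 points.

3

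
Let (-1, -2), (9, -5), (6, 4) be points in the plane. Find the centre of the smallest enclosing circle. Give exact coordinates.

(83/18, -79/54)

Call the three points A, B, C in the order given.
Side lengths²: AB² = 109, AC² = 85, BC² = 90.
Since AB² = 109 < 90 + 85 = 175, the triangle is acute, so the smallest enclosing circle is the circumcircle.
Circumcentre = (83/18, -79/54), r² = 46325/1458.
Centre = (83/18, -79/54).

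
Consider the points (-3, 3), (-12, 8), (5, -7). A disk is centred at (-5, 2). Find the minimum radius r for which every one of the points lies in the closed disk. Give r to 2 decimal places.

The required radius is the distance from (-5, 2) to the farthest point.
Squared distances: 5, 85, 181.
Maximum is 181, attained at (5, -7).
r = √181 ≈ 13.45.

13.45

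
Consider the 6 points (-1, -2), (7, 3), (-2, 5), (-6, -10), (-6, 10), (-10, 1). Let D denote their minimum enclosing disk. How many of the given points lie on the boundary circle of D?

The minimum enclosing circle of a finite set is fixed by two of the points (as a diameter) or three (as a circumcircle).
The minimum enclosing circle is determined by three boundary points: (7, 3), (-6, -10), (-6, 10).
Their circumcentre is (-3, 0) with r² = 109.
The farthest remaining point (-10, 1) is at distance² 50 ≤ 109.
The points at distance exactly r from the centre are (7, 3), (-6, -10), (-6, 10) — 3 points.

3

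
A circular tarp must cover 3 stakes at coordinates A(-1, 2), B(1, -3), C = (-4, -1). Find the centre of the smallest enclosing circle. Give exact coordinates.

Side lengths²: AB² = 29, AC² = 18, BC² = 29.
Since BC² = 29 < 29 + 18 = 47, the triangle is acute, so the smallest enclosing circle is the circumcircle.
Circumcentre = (-15/14, -13/14), r² = 841/98.
Centre = (-15/14, -13/14).

(-15/14, -13/14)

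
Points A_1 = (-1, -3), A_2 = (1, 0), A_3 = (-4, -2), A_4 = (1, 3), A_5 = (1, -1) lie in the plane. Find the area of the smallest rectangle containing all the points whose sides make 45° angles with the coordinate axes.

20

In coordinates u = x + y, v = x − y the rectangle is axis-aligned; the map (x,y)→(u,v) scales areas by 2.
u-values: -4, 1, -6, 4, 0; range = 4 − (-6) = 10.
v-values: 2, 1, -2, -2, 2; range = 2 − (-2) = 4.
Area = (10 × 4) / 2 = 20.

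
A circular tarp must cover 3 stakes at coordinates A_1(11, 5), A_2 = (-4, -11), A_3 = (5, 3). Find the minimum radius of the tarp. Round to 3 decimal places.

Side lengths²: A_1A_2² = 481, A_1A_3² = 40, A_2A_3² = 277.
Since A_1A_2² = 481 ≥ 277 + 40 = 317, the angle opposite A_1A_2 is not acute, so the smallest enclosing circle has A_1A_2 as diameter.
Centre = midpoint of A_1A_2 = (3.5, -3), r² = 481/4 = 120.25.
r = √(120.25) ≈ 10.966.

10.966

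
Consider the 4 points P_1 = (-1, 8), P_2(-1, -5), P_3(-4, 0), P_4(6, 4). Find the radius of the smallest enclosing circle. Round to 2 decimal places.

By Welzl's lemma the MEC is supported by two points (diametrically opposite) or three points (on a circumcircle).
The minimum enclosing circle is determined by three boundary points: P_1, P_2, P_4.
Their circumcentre is (-1/14, 1.5) with r² = 4225/98.
The farthest remaining point P_3 is at distance² 1733/98 ≤ 4225/98.
r = √(4225/98) ≈ 6.57.

6.57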